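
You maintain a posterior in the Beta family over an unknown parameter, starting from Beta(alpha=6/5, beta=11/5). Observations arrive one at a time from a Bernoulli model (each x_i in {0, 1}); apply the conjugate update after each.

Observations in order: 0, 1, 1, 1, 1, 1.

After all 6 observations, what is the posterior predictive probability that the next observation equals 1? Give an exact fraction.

obs 1: x=0 → posterior Beta(6/5, 16/5)
obs 2: x=1 → posterior Beta(11/5, 16/5)
obs 3: x=1 → posterior Beta(16/5, 16/5)
obs 4: x=1 → posterior Beta(21/5, 16/5)
obs 5: x=1 → posterior Beta(26/5, 16/5)
obs 6: x=1 → posterior Beta(31/5, 16/5)

31/47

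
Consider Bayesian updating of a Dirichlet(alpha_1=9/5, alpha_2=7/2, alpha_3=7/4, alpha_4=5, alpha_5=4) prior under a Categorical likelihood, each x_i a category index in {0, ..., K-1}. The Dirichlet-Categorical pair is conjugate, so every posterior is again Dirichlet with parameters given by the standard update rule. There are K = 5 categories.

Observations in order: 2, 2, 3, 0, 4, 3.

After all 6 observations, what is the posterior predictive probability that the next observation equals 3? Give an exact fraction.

obs 1: x=2 → posterior Dirichlet(9/5, 7/2, 11/4, 5, 4)
obs 2: x=2 → posterior Dirichlet(9/5, 7/2, 15/4, 5, 4)
obs 3: x=3 → posterior Dirichlet(9/5, 7/2, 15/4, 6, 4)
obs 4: x=0 → posterior Dirichlet(14/5, 7/2, 15/4, 6, 4)
obs 5: x=4 → posterior Dirichlet(14/5, 7/2, 15/4, 6, 5)
obs 6: x=3 → posterior Dirichlet(14/5, 7/2, 15/4, 7, 5)

20/63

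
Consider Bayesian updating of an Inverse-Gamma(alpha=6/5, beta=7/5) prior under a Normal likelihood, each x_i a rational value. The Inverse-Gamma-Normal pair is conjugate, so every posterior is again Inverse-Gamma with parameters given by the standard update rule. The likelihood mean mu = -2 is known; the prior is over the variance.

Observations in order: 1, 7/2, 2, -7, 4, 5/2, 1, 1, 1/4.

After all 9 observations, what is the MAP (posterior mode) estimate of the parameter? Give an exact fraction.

12989/1072

obs 1: x=1 → posterior Inverse-Gamma(17/10, 59/10)
obs 2: x=7/2 → posterior Inverse-Gamma(11/5, 841/40)
obs 3: x=2 → posterior Inverse-Gamma(27/10, 1161/40)
obs 4: x=-7 → posterior Inverse-Gamma(16/5, 1661/40)
obs 5: x=4 → posterior Inverse-Gamma(37/10, 2381/40)
obs 6: x=5/2 → posterior Inverse-Gamma(21/5, 1393/20)
obs 7: x=1 → posterior Inverse-Gamma(47/10, 1483/20)
obs 8: x=1 → posterior Inverse-Gamma(26/5, 1573/20)
obs 9: x=1/4 → posterior Inverse-Gamma(57/10, 12989/160)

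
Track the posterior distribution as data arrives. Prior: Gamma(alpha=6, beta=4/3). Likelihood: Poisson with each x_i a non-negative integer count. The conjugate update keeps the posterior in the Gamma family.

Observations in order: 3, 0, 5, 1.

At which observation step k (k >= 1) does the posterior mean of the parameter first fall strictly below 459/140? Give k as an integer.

k = 2

obs 1: x=3 → posterior Gamma(9, 7/3)
obs 2: x=0 → posterior Gamma(9, 10/3)
obs 3: x=5 → posterior Gamma(14, 13/3)
obs 4: x=1 → posterior Gamma(15, 16/3)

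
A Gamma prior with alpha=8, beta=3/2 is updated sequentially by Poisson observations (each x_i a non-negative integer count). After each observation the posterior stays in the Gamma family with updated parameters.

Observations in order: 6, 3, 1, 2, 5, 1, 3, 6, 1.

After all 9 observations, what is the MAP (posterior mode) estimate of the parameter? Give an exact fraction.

10/3

obs 1: x=6 → posterior Gamma(14, 5/2)
obs 2: x=3 → posterior Gamma(17, 7/2)
obs 3: x=1 → posterior Gamma(18, 9/2)
obs 4: x=2 → posterior Gamma(20, 11/2)
obs 5: x=5 → posterior Gamma(25, 13/2)
obs 6: x=1 → posterior Gamma(26, 15/2)
obs 7: x=3 → posterior Gamma(29, 17/2)
obs 8: x=6 → posterior Gamma(35, 19/2)
obs 9: x=1 → posterior Gamma(36, 21/2)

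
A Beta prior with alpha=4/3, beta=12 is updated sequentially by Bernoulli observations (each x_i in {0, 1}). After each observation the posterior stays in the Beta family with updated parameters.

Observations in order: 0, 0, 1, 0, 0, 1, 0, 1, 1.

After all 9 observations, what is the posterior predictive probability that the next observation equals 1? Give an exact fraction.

obs 1: x=0 → posterior Beta(4/3, 13)
obs 2: x=0 → posterior Beta(4/3, 14)
obs 3: x=1 → posterior Beta(7/3, 14)
obs 4: x=0 → posterior Beta(7/3, 15)
obs 5: x=0 → posterior Beta(7/3, 16)
obs 6: x=1 → posterior Beta(10/3, 16)
obs 7: x=0 → posterior Beta(10/3, 17)
obs 8: x=1 → posterior Beta(13/3, 17)
obs 9: x=1 → posterior Beta(16/3, 17)

16/67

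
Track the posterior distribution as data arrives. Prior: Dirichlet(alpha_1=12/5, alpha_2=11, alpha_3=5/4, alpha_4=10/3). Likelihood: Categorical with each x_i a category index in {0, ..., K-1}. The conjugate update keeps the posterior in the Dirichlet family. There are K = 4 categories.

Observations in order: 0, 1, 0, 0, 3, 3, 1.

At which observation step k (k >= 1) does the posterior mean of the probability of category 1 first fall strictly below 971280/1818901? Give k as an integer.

obs 1: x=0 → posterior Dirichlet(17/5, 11, 5/4, 10/3)
obs 2: x=1 → posterior Dirichlet(17/5, 12, 5/4, 10/3)
obs 3: x=0 → posterior Dirichlet(22/5, 12, 5/4, 10/3)
obs 4: x=0 → posterior Dirichlet(27/5, 12, 5/4, 10/3)
obs 5: x=3 → posterior Dirichlet(27/5, 12, 5/4, 13/3)
obs 6: x=3 → posterior Dirichlet(27/5, 12, 5/4, 16/3)
obs 7: x=1 → posterior Dirichlet(27/5, 13, 5/4, 16/3)

k = 5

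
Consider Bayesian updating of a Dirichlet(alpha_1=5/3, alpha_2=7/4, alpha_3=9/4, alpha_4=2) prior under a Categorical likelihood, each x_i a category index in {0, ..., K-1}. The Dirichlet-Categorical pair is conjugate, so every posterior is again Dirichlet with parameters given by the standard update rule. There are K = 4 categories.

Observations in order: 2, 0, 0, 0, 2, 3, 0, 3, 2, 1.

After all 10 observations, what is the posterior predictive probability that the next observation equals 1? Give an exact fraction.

obs 1: x=2 → posterior Dirichlet(5/3, 7/4, 13/4, 2)
obs 2: x=0 → posterior Dirichlet(8/3, 7/4, 13/4, 2)
obs 3: x=0 → posterior Dirichlet(11/3, 7/4, 13/4, 2)
obs 4: x=0 → posterior Dirichlet(14/3, 7/4, 13/4, 2)
obs 5: x=2 → posterior Dirichlet(14/3, 7/4, 17/4, 2)
obs 6: x=3 → posterior Dirichlet(14/3, 7/4, 17/4, 3)
obs 7: x=0 → posterior Dirichlet(17/3, 7/4, 17/4, 3)
obs 8: x=3 → posterior Dirichlet(17/3, 7/4, 17/4, 4)
obs 9: x=2 → posterior Dirichlet(17/3, 7/4, 21/4, 4)
obs 10: x=1 → posterior Dirichlet(17/3, 11/4, 21/4, 4)

33/212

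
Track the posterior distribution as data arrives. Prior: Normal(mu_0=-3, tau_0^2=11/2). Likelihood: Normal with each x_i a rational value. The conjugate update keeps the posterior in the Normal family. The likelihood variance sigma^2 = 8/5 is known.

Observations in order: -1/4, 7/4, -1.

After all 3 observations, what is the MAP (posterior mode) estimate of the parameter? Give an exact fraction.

obs 1: x=-1/4 → posterior Normal(-247/284, 88/71)
obs 2: x=7/4 → posterior Normal(23/84, 44/63)
obs 3: x=-1 → posterior Normal(-41/362, 88/181)

-41/362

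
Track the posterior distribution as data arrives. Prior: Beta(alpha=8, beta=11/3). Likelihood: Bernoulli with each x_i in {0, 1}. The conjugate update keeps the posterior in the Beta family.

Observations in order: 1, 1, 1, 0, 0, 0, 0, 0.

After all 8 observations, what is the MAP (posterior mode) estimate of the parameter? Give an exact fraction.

30/53

obs 1: x=1 → posterior Beta(9, 11/3)
obs 2: x=1 → posterior Beta(10, 11/3)
obs 3: x=1 → posterior Beta(11, 11/3)
obs 4: x=0 → posterior Beta(11, 14/3)
obs 5: x=0 → posterior Beta(11, 17/3)
obs 6: x=0 → posterior Beta(11, 20/3)
obs 7: x=0 → posterior Beta(11, 23/3)
obs 8: x=0 → posterior Beta(11, 26/3)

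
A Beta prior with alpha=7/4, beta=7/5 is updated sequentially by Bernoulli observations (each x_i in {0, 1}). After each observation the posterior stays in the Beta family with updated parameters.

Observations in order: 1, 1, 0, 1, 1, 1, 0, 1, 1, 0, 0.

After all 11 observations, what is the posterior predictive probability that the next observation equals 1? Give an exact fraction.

175/283

obs 1: x=1 → posterior Beta(11/4, 7/5)
obs 2: x=1 → posterior Beta(15/4, 7/5)
obs 3: x=0 → posterior Beta(15/4, 12/5)
obs 4: x=1 → posterior Beta(19/4, 12/5)
obs 5: x=1 → posterior Beta(23/4, 12/5)
obs 6: x=1 → posterior Beta(27/4, 12/5)
obs 7: x=0 → posterior Beta(27/4, 17/5)
obs 8: x=1 → posterior Beta(31/4, 17/5)
obs 9: x=1 → posterior Beta(35/4, 17/5)
obs 10: x=0 → posterior Beta(35/4, 22/5)
obs 11: x=0 → posterior Beta(35/4, 27/5)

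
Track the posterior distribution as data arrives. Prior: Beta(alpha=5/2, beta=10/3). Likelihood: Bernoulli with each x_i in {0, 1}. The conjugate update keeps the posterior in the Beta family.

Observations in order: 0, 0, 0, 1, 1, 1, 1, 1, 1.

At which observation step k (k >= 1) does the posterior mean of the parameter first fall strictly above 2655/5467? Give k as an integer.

obs 1: x=0 → posterior Beta(5/2, 13/3)
obs 2: x=0 → posterior Beta(5/2, 16/3)
obs 3: x=0 → posterior Beta(5/2, 19/3)
obs 4: x=1 → posterior Beta(7/2, 19/3)
obs 5: x=1 → posterior Beta(9/2, 19/3)
obs 6: x=1 → posterior Beta(11/2, 19/3)
obs 7: x=1 → posterior Beta(13/2, 19/3)
obs 8: x=1 → posterior Beta(15/2, 19/3)
obs 9: x=1 → posterior Beta(17/2, 19/3)

k = 7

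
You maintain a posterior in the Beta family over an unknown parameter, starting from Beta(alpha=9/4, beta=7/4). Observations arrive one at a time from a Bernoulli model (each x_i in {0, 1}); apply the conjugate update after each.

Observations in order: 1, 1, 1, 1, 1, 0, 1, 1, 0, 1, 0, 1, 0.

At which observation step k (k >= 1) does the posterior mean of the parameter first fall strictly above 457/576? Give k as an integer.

k = 5

obs 1: x=1 → posterior Beta(13/4, 7/4)
obs 2: x=1 → posterior Beta(17/4, 7/4)
obs 3: x=1 → posterior Beta(21/4, 7/4)
obs 4: x=1 → posterior Beta(25/4, 7/4)
obs 5: x=1 → posterior Beta(29/4, 7/4)
obs 6: x=0 → posterior Beta(29/4, 11/4)
obs 7: x=1 → posterior Beta(33/4, 11/4)
obs 8: x=1 → posterior Beta(37/4, 11/4)
obs 9: x=0 → posterior Beta(37/4, 15/4)
obs 10: x=1 → posterior Beta(41/4, 15/4)
obs 11: x=0 → posterior Beta(41/4, 19/4)
obs 12: x=1 → posterior Beta(45/4, 19/4)
obs 13: x=0 → posterior Beta(45/4, 23/4)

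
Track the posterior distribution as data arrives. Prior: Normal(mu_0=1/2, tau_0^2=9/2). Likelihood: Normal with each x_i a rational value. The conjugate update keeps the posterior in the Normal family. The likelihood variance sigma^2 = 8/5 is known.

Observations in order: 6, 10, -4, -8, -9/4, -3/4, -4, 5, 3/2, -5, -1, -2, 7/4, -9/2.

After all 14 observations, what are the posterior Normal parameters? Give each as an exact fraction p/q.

obs 1: x=6 → posterior Normal(278/61, 72/61)
obs 2: x=10 → posterior Normal(364/53, 36/53)
obs 3: x=-4 → posterior Normal(548/151, 72/151)
obs 4: x=-8 → posterior Normal(47/49, 18/49)
obs 5: x=-9/4 → posterior Normal(347/964, 72/241)
obs 6: x=-3/4 → posterior Normal(53/286, 36/143)
obs 7: x=-4 → posterior Normal(-127/331, 72/331)
obs 8: x=5 → posterior Normal(49/188, 9/47)
obs 9: x=3/2 → posterior Normal(331/842, 72/421)
obs 10: x=-5 → posterior Normal(-119/932, 36/233)
obs 11: x=-1 → posterior Normal(-209/1022, 72/511)
obs 12: x=-2 → posterior Normal(-389/1112, 18/139)
obs 13: x=7/4 → posterior Normal(-463/2404, 72/601)
obs 14: x=-9/2 → posterior Normal(-67/136, 36/323)

mu_0=-67/136, tau_0^2=36/323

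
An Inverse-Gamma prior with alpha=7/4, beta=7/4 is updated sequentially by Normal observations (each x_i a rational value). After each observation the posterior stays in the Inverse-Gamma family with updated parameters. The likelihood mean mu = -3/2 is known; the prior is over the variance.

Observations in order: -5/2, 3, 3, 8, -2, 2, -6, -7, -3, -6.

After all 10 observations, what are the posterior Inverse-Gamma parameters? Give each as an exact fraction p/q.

obs 1: x=-5/2 → posterior Inverse-Gamma(9/4, 9/4)
obs 2: x=3 → posterior Inverse-Gamma(11/4, 99/8)
obs 3: x=3 → posterior Inverse-Gamma(13/4, 45/2)
obs 4: x=8 → posterior Inverse-Gamma(15/4, 541/8)
obs 5: x=-2 → posterior Inverse-Gamma(17/4, 271/4)
obs 6: x=2 → posterior Inverse-Gamma(19/4, 591/8)
obs 7: x=-6 → posterior Inverse-Gamma(21/4, 84)
obs 8: x=-7 → posterior Inverse-Gamma(23/4, 793/8)
obs 9: x=-3 → posterior Inverse-Gamma(25/4, 401/4)
obs 10: x=-6 → posterior Inverse-Gamma(27/4, 883/8)

alpha=27/4, beta=883/8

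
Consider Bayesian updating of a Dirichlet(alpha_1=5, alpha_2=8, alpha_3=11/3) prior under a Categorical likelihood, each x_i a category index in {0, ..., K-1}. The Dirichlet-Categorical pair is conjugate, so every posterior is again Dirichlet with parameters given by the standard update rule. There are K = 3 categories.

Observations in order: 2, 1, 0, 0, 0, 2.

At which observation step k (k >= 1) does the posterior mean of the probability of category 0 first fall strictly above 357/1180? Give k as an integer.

obs 1: x=2 → posterior Dirichlet(5, 8, 14/3)
obs 2: x=1 → posterior Dirichlet(5, 9, 14/3)
obs 3: x=0 → posterior Dirichlet(6, 9, 14/3)
obs 4: x=0 → posterior Dirichlet(7, 9, 14/3)
obs 5: x=0 → posterior Dirichlet(8, 9, 14/3)
obs 6: x=2 → posterior Dirichlet(8, 9, 17/3)

k = 3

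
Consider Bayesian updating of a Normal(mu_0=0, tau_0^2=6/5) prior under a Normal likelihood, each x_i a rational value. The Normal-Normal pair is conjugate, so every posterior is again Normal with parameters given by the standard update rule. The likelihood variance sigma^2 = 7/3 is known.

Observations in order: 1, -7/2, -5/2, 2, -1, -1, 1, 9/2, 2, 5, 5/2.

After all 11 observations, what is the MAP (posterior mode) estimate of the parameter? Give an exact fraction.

180/233

obs 1: x=1 → posterior Normal(18/53, 42/53)
obs 2: x=-7/2 → posterior Normal(-45/71, 42/71)
obs 3: x=-5/2 → posterior Normal(-90/89, 42/89)
obs 4: x=2 → posterior Normal(-54/107, 42/107)
obs 5: x=-1 → posterior Normal(-72/125, 42/125)
obs 6: x=-1 → posterior Normal(-90/143, 42/143)
obs 7: x=1 → posterior Normal(-72/161, 6/23)
obs 8: x=9/2 → posterior Normal(9/179, 42/179)
obs 9: x=2 → posterior Normal(45/197, 42/197)
obs 10: x=5 → posterior Normal(27/43, 42/215)
obs 11: x=5/2 → posterior Normal(180/233, 42/233)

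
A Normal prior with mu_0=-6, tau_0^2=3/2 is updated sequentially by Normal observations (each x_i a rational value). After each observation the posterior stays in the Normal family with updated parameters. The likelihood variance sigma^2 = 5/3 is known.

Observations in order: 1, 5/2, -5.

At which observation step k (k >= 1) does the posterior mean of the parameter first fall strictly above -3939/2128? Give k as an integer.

k = 2

obs 1: x=1 → posterior Normal(-51/19, 15/19)
obs 2: x=5/2 → posterior Normal(-57/56, 15/28)
obs 3: x=-5 → posterior Normal(-147/74, 15/37)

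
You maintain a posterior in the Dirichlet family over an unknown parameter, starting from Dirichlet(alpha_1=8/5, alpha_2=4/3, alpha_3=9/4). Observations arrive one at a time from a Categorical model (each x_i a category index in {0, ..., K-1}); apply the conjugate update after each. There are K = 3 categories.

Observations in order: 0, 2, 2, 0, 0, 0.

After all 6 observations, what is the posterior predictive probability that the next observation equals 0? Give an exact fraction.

obs 1: x=0 → posterior Dirichlet(13/5, 4/3, 9/4)
obs 2: x=2 → posterior Dirichlet(13/5, 4/3, 13/4)
obs 3: x=2 → posterior Dirichlet(13/5, 4/3, 17/4)
obs 4: x=0 → posterior Dirichlet(18/5, 4/3, 17/4)
obs 5: x=0 → posterior Dirichlet(23/5, 4/3, 17/4)
obs 6: x=0 → posterior Dirichlet(28/5, 4/3, 17/4)

336/671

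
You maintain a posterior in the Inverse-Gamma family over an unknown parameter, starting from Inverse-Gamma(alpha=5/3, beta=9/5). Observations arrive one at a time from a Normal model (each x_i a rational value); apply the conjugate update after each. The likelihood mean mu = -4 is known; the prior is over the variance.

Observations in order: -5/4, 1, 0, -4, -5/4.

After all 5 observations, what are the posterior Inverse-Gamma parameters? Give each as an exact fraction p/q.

alpha=25/6, beta=2389/80

obs 1: x=-5/4 → posterior Inverse-Gamma(13/6, 893/160)
obs 2: x=1 → posterior Inverse-Gamma(8/3, 2893/160)
obs 3: x=0 → posterior Inverse-Gamma(19/6, 4173/160)
obs 4: x=-4 → posterior Inverse-Gamma(11/3, 4173/160)
obs 5: x=-5/4 → posterior Inverse-Gamma(25/6, 2389/80)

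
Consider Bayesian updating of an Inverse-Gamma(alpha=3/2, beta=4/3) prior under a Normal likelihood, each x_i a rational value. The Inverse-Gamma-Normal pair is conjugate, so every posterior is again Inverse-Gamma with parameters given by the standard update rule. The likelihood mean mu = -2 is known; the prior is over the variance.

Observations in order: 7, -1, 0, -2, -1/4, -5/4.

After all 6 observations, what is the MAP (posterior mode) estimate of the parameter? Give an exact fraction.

2215/264

obs 1: x=7 → posterior Inverse-Gamma(2, 251/6)
obs 2: x=-1 → posterior Inverse-Gamma(5/2, 127/3)
obs 3: x=0 → posterior Inverse-Gamma(3, 133/3)
obs 4: x=-2 → posterior Inverse-Gamma(7/2, 133/3)
obs 5: x=-1/4 → posterior Inverse-Gamma(4, 4403/96)
obs 6: x=-5/4 → posterior Inverse-Gamma(9/2, 2215/48)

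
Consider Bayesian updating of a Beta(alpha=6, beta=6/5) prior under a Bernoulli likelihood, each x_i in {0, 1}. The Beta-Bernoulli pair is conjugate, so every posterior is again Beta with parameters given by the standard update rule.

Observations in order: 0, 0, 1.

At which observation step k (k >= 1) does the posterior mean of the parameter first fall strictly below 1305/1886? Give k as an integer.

obs 1: x=0 → posterior Beta(6, 11/5)
obs 2: x=0 → posterior Beta(6, 16/5)
obs 3: x=1 → posterior Beta(7, 16/5)

k = 2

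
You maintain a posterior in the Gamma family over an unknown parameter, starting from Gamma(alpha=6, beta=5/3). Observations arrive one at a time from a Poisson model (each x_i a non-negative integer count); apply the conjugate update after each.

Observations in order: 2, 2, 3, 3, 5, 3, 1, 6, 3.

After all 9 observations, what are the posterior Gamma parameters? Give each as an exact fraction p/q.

obs 1: x=2 → posterior Gamma(8, 8/3)
obs 2: x=2 → posterior Gamma(10, 11/3)
obs 3: x=3 → posterior Gamma(13, 14/3)
obs 4: x=3 → posterior Gamma(16, 17/3)
obs 5: x=5 → posterior Gamma(21, 20/3)
obs 6: x=3 → posterior Gamma(24, 23/3)
obs 7: x=1 → posterior Gamma(25, 26/3)
obs 8: x=6 → posterior Gamma(31, 29/3)
obs 9: x=3 → posterior Gamma(34, 32/3)

alpha=34, beta=32/3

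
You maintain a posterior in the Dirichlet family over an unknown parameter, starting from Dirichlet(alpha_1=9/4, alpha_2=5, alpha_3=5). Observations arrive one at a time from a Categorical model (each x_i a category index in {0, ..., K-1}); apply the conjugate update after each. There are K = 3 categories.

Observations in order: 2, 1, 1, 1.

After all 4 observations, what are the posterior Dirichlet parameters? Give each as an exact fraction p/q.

alpha_1=9/4, alpha_2=8, alpha_3=6

obs 1: x=2 → posterior Dirichlet(9/4, 5, 6)
obs 2: x=1 → posterior Dirichlet(9/4, 6, 6)
obs 3: x=1 → posterior Dirichlet(9/4, 7, 6)
obs 4: x=1 → posterior Dirichlet(9/4, 8, 6)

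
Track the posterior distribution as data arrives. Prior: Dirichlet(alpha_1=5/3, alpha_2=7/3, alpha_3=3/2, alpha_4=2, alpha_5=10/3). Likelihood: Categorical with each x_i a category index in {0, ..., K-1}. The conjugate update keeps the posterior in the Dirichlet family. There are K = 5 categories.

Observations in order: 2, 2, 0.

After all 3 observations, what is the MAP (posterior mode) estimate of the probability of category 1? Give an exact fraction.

obs 1: x=2 → posterior Dirichlet(5/3, 7/3, 5/2, 2, 10/3)
obs 2: x=2 → posterior Dirichlet(5/3, 7/3, 7/2, 2, 10/3)
obs 3: x=0 → posterior Dirichlet(8/3, 7/3, 7/2, 2, 10/3)

8/53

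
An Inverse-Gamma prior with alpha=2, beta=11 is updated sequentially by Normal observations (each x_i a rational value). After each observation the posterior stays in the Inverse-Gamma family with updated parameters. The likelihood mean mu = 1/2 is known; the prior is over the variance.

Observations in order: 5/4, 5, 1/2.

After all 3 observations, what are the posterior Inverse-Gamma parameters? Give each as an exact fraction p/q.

obs 1: x=5/4 → posterior Inverse-Gamma(5/2, 361/32)
obs 2: x=5 → posterior Inverse-Gamma(3, 685/32)
obs 3: x=1/2 → posterior Inverse-Gamma(7/2, 685/32)

alpha=7/2, beta=685/32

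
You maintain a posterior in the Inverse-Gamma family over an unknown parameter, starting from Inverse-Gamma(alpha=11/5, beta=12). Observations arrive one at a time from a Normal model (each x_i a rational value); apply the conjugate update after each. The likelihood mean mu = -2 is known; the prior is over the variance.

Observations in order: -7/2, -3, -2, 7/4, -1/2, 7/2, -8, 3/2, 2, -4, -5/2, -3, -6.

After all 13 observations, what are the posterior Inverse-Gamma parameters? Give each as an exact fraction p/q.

obs 1: x=-7/2 → posterior Inverse-Gamma(27/10, 105/8)
obs 2: x=-3 → posterior Inverse-Gamma(16/5, 109/8)
obs 3: x=-2 → posterior Inverse-Gamma(37/10, 109/8)
obs 4: x=7/4 → posterior Inverse-Gamma(21/5, 661/32)
obs 5: x=-1/2 → posterior Inverse-Gamma(47/10, 697/32)
obs 6: x=7/2 → posterior Inverse-Gamma(26/5, 1181/32)
obs 7: x=-8 → posterior Inverse-Gamma(57/10, 1757/32)
obs 8: x=3/2 → posterior Inverse-Gamma(31/5, 1953/32)
obs 9: x=2 → posterior Inverse-Gamma(67/10, 2209/32)
obs 10: x=-4 → posterior Inverse-Gamma(36/5, 2273/32)
obs 11: x=-5/2 → posterior Inverse-Gamma(77/10, 2277/32)
obs 12: x=-3 → posterior Inverse-Gamma(41/5, 2293/32)
obs 13: x=-6 → posterior Inverse-Gamma(87/10, 2549/32)

alpha=87/10, beta=2549/32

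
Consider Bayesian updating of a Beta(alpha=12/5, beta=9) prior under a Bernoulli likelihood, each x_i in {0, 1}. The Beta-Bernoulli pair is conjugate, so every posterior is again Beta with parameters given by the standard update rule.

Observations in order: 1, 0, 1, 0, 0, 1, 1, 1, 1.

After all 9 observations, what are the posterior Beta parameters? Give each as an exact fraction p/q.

obs 1: x=1 → posterior Beta(17/5, 9)
obs 2: x=0 → posterior Beta(17/5, 10)
obs 3: x=1 → posterior Beta(22/5, 10)
obs 4: x=0 → posterior Beta(22/5, 11)
obs 5: x=0 → posterior Beta(22/5, 12)
obs 6: x=1 → posterior Beta(27/5, 12)
obs 7: x=1 → posterior Beta(32/5, 12)
obs 8: x=1 → posterior Beta(37/5, 12)
obs 9: x=1 → posterior Beta(42/5, 12)

alpha=42/5, beta=12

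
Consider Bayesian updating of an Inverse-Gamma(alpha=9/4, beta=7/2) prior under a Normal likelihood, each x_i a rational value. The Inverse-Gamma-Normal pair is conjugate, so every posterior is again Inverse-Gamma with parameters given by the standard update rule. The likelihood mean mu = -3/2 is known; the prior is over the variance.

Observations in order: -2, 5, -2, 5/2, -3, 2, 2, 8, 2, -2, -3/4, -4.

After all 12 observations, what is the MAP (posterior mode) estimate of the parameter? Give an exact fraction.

obs 1: x=-2 → posterior Inverse-Gamma(11/4, 29/8)
obs 2: x=5 → posterior Inverse-Gamma(13/4, 99/4)
obs 3: x=-2 → posterior Inverse-Gamma(15/4, 199/8)
obs 4: x=5/2 → posterior Inverse-Gamma(17/4, 263/8)
obs 5: x=-3 → posterior Inverse-Gamma(19/4, 34)
obs 6: x=2 → posterior Inverse-Gamma(21/4, 321/8)
obs 7: x=2 → posterior Inverse-Gamma(23/4, 185/4)
obs 8: x=8 → posterior Inverse-Gamma(25/4, 731/8)
obs 9: x=2 → posterior Inverse-Gamma(27/4, 195/2)
obs 10: x=-2 → posterior Inverse-Gamma(29/4, 781/8)
obs 11: x=-3/4 → posterior Inverse-Gamma(31/4, 3133/32)
obs 12: x=-4 → posterior Inverse-Gamma(33/4, 3233/32)

3233/296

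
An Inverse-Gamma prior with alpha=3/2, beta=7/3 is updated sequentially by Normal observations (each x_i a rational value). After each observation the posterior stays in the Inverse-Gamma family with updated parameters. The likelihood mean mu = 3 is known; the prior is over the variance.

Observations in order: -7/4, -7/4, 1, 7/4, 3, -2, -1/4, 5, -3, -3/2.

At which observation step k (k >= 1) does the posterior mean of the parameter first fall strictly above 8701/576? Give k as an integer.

k = 2

obs 1: x=-7/4 → posterior Inverse-Gamma(2, 1307/96)
obs 2: x=-7/4 → posterior Inverse-Gamma(5/2, 1195/48)
obs 3: x=1 → posterior Inverse-Gamma(3, 1291/48)
obs 4: x=7/4 → posterior Inverse-Gamma(7/2, 2657/96)
obs 5: x=3 → posterior Inverse-Gamma(4, 2657/96)
obs 6: x=-2 → posterior Inverse-Gamma(9/2, 3857/96)
obs 7: x=-1/4 → posterior Inverse-Gamma(5, 1091/24)
obs 8: x=5 → posterior Inverse-Gamma(11/2, 1139/24)
obs 9: x=-3 → posterior Inverse-Gamma(6, 1571/24)
obs 10: x=-3/2 → posterior Inverse-Gamma(13/2, 907/12)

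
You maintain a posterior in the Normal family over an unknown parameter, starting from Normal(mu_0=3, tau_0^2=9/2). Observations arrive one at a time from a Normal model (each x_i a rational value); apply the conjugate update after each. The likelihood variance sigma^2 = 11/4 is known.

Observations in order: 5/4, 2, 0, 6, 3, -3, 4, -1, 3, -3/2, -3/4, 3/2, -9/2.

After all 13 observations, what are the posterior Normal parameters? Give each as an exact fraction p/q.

mu_0=213/245, tau_0^2=99/490

obs 1: x=5/4 → posterior Normal(111/58, 99/58)
obs 2: x=2 → posterior Normal(183/94, 99/94)
obs 3: x=0 → posterior Normal(183/130, 99/130)
obs 4: x=6 → posterior Normal(399/166, 99/166)
obs 5: x=3 → posterior Normal(507/202, 99/202)
obs 6: x=-3 → posterior Normal(57/34, 99/238)
obs 7: x=4 → posterior Normal(543/274, 99/274)
obs 8: x=-1 → posterior Normal(507/310, 99/310)
obs 9: x=3 → posterior Normal(615/346, 99/346)
obs 10: x=-3/2 → posterior Normal(561/382, 99/382)
obs 11: x=-3/4 → posterior Normal(267/209, 9/38)
obs 12: x=3/2 → posterior Normal(294/227, 99/454)
obs 13: x=-9/2 → posterior Normal(213/245, 99/490)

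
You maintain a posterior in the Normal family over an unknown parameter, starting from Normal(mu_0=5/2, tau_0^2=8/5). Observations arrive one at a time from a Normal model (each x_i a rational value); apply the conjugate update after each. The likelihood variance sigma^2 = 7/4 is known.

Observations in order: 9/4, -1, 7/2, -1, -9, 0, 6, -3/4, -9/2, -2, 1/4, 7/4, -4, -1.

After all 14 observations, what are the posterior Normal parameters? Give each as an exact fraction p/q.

mu_0=-433/966, tau_0^2=8/69

obs 1: x=9/4 → posterior Normal(319/134, 56/67)
obs 2: x=-1 → posterior Normal(85/66, 56/99)
obs 3: x=7/2 → posterior Normal(479/262, 56/131)
obs 4: x=-1 → posterior Normal(415/326, 56/163)
obs 5: x=-9 → posterior Normal(-161/390, 56/195)
obs 6: x=0 → posterior Normal(-161/454, 56/227)
obs 7: x=6 → posterior Normal(223/518, 8/37)
obs 8: x=-3/4 → posterior Normal(175/582, 56/291)
obs 9: x=-9/2 → posterior Normal(-113/646, 56/323)
obs 10: x=-2 → posterior Normal(-241/710, 56/355)
obs 11: x=1/4 → posterior Normal(-25/86, 56/387)
obs 12: x=7/4 → posterior Normal(-113/838, 56/419)
obs 13: x=-4 → posterior Normal(-9/22, 56/451)
obs 14: x=-1 → posterior Normal(-433/966, 8/69)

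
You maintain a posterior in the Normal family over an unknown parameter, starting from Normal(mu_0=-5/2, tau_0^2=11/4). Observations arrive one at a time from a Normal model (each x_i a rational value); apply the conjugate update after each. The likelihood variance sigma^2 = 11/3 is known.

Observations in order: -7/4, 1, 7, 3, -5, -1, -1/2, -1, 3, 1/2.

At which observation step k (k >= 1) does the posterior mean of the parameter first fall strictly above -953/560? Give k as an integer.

k = 2

obs 1: x=-7/4 → posterior Normal(-61/28, 11/7)
obs 2: x=1 → posterior Normal(-49/40, 11/10)
obs 3: x=7 → posterior Normal(35/52, 11/13)
obs 4: x=3 → posterior Normal(71/64, 11/16)
obs 5: x=-5 → posterior Normal(11/76, 11/19)
obs 6: x=-1 → posterior Normal(-1/88, 1/2)
obs 7: x=-1/2 → posterior Normal(-7/100, 11/25)
obs 8: x=-1 → posterior Normal(-19/112, 11/28)
obs 9: x=3 → posterior Normal(17/124, 11/31)
obs 10: x=1/2 → posterior Normal(23/136, 11/34)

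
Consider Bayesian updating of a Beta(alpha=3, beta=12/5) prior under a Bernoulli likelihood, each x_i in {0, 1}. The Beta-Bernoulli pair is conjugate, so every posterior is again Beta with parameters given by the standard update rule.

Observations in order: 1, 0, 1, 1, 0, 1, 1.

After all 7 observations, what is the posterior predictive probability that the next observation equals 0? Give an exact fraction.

11/31

obs 1: x=1 → posterior Beta(4, 12/5)
obs 2: x=0 → posterior Beta(4, 17/5)
obs 3: x=1 → posterior Beta(5, 17/5)
obs 4: x=1 → posterior Beta(6, 17/5)
obs 5: x=0 → posterior Beta(6, 22/5)
obs 6: x=1 → posterior Beta(7, 22/5)
obs 7: x=1 → posterior Beta(8, 22/5)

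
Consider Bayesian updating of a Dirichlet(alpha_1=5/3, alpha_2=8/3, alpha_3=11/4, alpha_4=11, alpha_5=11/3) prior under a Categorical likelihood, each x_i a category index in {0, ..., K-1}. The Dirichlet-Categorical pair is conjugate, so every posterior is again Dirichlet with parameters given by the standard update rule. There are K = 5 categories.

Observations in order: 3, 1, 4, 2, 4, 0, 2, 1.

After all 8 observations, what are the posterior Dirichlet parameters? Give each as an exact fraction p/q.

obs 1: x=3 → posterior Dirichlet(5/3, 8/3, 11/4, 12, 11/3)
obs 2: x=1 → posterior Dirichlet(5/3, 11/3, 11/4, 12, 11/3)
obs 3: x=4 → posterior Dirichlet(5/3, 11/3, 11/4, 12, 14/3)
obs 4: x=2 → posterior Dirichlet(5/3, 11/3, 15/4, 12, 14/3)
obs 5: x=4 → posterior Dirichlet(5/3, 11/3, 15/4, 12, 17/3)
obs 6: x=0 → posterior Dirichlet(8/3, 11/3, 15/4, 12, 17/3)
obs 7: x=2 → posterior Dirichlet(8/3, 11/3, 19/4, 12, 17/3)
obs 8: x=1 → posterior Dirichlet(8/3, 14/3, 19/4, 12, 17/3)

alpha_1=8/3, alpha_2=14/3, alpha_3=19/4, alpha_4=12, alpha_5=17/3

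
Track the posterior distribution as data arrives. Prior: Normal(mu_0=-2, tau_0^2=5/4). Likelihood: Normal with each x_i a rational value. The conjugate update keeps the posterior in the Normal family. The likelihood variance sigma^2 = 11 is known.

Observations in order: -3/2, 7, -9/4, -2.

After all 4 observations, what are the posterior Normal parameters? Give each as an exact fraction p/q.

mu_0=-327/256, tau_0^2=55/64

obs 1: x=-3/2 → posterior Normal(-191/98, 55/49)
obs 2: x=7 → posterior Normal(-121/108, 55/54)
obs 3: x=-9/4 → posterior Normal(-287/236, 55/59)
obs 4: x=-2 → posterior Normal(-327/256, 55/64)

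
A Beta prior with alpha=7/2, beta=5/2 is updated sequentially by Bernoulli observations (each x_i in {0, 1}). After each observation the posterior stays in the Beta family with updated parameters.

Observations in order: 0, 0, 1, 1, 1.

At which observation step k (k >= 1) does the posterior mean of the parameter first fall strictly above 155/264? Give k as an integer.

k = 5

obs 1: x=0 → posterior Beta(7/2, 7/2)
obs 2: x=0 → posterior Beta(7/2, 9/2)
obs 3: x=1 → posterior Beta(9/2, 9/2)
obs 4: x=1 → posterior Beta(11/2, 9/2)
obs 5: x=1 → posterior Beta(13/2, 9/2)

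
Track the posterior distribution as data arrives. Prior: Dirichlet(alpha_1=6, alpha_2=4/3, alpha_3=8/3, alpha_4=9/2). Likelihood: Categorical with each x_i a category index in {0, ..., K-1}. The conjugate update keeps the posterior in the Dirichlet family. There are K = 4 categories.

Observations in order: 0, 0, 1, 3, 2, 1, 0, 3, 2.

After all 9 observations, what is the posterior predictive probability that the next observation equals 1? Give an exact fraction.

obs 1: x=0 → posterior Dirichlet(7, 4/3, 8/3, 9/2)
obs 2: x=0 → posterior Dirichlet(8, 4/3, 8/3, 9/2)
obs 3: x=1 → posterior Dirichlet(8, 7/3, 8/3, 9/2)
obs 4: x=3 → posterior Dirichlet(8, 7/3, 8/3, 11/2)
obs 5: x=2 → posterior Dirichlet(8, 7/3, 11/3, 11/2)
obs 6: x=1 → posterior Dirichlet(8, 10/3, 11/3, 11/2)
obs 7: x=0 → posterior Dirichlet(9, 10/3, 11/3, 11/2)
obs 8: x=3 → posterior Dirichlet(9, 10/3, 11/3, 13/2)
obs 9: x=2 → posterior Dirichlet(9, 10/3, 14/3, 13/2)

20/141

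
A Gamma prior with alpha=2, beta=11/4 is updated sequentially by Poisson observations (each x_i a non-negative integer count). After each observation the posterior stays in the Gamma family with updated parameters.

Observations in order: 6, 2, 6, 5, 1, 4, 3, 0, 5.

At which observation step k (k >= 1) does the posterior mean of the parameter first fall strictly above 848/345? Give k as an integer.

k = 3

obs 1: x=6 → posterior Gamma(8, 15/4)
obs 2: x=2 → posterior Gamma(10, 19/4)
obs 3: x=6 → posterior Gamma(16, 23/4)
obs 4: x=5 → posterior Gamma(21, 27/4)
obs 5: x=1 → posterior Gamma(22, 31/4)
obs 6: x=4 → posterior Gamma(26, 35/4)
obs 7: x=3 → posterior Gamma(29, 39/4)
obs 8: x=0 → posterior Gamma(29, 43/4)
obs 9: x=5 → posterior Gamma(34, 47/4)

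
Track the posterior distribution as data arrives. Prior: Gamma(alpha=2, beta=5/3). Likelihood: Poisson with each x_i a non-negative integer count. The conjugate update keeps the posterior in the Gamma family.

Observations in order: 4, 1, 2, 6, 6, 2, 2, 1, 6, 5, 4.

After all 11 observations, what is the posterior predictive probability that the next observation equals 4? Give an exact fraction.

15833308032318054611898797617936167787828962517234344554422272742391808/91725417180837143663326189086434787308803478524071148179882832902891361

obs 1: x=4 → posterior Gamma(6, 8/3)
obs 2: x=1 → posterior Gamma(7, 11/3)
obs 3: x=2 → posterior Gamma(9, 14/3)
obs 4: x=6 → posterior Gamma(15, 17/3)
obs 5: x=6 → posterior Gamma(21, 20/3)
obs 6: x=2 → posterior Gamma(23, 23/3)
obs 7: x=2 → posterior Gamma(25, 26/3)
obs 8: x=1 → posterior Gamma(26, 29/3)
obs 9: x=6 → posterior Gamma(32, 32/3)
obs 10: x=5 → posterior Gamma(37, 35/3)
obs 11: x=4 → posterior Gamma(41, 38/3)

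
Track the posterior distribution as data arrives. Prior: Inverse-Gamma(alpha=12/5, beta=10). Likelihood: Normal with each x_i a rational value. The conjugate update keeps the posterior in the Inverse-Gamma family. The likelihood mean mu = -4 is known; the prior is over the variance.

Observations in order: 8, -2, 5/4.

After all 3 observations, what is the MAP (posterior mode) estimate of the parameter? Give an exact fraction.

obs 1: x=8 → posterior Inverse-Gamma(29/10, 82)
obs 2: x=-2 → posterior Inverse-Gamma(17/5, 84)
obs 3: x=5/4 → posterior Inverse-Gamma(39/10, 3129/32)

2235/112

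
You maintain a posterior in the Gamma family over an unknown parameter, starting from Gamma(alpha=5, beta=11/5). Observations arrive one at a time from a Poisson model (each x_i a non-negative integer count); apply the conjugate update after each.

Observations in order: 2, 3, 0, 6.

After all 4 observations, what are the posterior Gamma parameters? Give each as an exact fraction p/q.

obs 1: x=2 → posterior Gamma(7, 16/5)
obs 2: x=3 → posterior Gamma(10, 21/5)
obs 3: x=0 → posterior Gamma(10, 26/5)
obs 4: x=6 → posterior Gamma(16, 31/5)

alpha=16, beta=31/5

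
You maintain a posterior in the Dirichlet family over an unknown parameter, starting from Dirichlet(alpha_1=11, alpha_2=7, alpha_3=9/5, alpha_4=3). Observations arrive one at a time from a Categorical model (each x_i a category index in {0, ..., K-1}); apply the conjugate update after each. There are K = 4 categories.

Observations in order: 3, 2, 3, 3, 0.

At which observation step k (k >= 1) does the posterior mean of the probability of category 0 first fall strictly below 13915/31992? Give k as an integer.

k = 3

obs 1: x=3 → posterior Dirichlet(11, 7, 9/5, 4)
obs 2: x=2 → posterior Dirichlet(11, 7, 14/5, 4)
obs 3: x=3 → posterior Dirichlet(11, 7, 14/5, 5)
obs 4: x=3 → posterior Dirichlet(11, 7, 14/5, 6)
obs 5: x=0 → posterior Dirichlet(12, 7, 14/5, 6)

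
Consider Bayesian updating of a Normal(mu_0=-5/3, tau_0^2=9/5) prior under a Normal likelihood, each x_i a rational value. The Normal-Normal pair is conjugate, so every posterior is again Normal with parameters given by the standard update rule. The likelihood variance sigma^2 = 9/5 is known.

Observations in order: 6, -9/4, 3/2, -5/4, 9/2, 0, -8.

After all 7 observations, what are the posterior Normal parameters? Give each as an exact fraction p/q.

mu_0=-7/48, tau_0^2=9/40

obs 1: x=6 → posterior Normal(13/6, 9/10)
obs 2: x=-9/4 → posterior Normal(25/36, 3/5)
obs 3: x=3/2 → posterior Normal(43/48, 9/20)
obs 4: x=-5/4 → posterior Normal(7/15, 9/25)
obs 5: x=9/2 → posterior Normal(41/36, 3/10)
obs 6: x=0 → posterior Normal(41/42, 9/35)
obs 7: x=-8 → posterior Normal(-7/48, 9/40)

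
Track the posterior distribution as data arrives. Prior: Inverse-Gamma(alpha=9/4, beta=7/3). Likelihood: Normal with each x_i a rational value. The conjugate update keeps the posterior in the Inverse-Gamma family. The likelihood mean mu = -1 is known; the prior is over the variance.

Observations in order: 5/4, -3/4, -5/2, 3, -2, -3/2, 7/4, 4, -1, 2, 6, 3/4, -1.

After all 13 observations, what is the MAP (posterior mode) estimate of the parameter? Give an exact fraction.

obs 1: x=5/4 → posterior Inverse-Gamma(11/4, 467/96)
obs 2: x=-3/4 → posterior Inverse-Gamma(13/4, 235/48)
obs 3: x=-5/2 → posterior Inverse-Gamma(15/4, 289/48)
obs 4: x=3 → posterior Inverse-Gamma(17/4, 673/48)
obs 5: x=-2 → posterior Inverse-Gamma(19/4, 697/48)
obs 6: x=-3/2 → posterior Inverse-Gamma(21/4, 703/48)
obs 7: x=7/4 → posterior Inverse-Gamma(23/4, 1769/96)
obs 8: x=4 → posterior Inverse-Gamma(25/4, 2969/96)
obs 9: x=-1 → posterior Inverse-Gamma(27/4, 2969/96)
obs 10: x=2 → posterior Inverse-Gamma(29/4, 3401/96)
obs 11: x=6 → posterior Inverse-Gamma(31/4, 5753/96)
obs 12: x=3/4 → posterior Inverse-Gamma(33/4, 1475/24)
obs 13: x=-1 → posterior Inverse-Gamma(35/4, 1475/24)

1475/234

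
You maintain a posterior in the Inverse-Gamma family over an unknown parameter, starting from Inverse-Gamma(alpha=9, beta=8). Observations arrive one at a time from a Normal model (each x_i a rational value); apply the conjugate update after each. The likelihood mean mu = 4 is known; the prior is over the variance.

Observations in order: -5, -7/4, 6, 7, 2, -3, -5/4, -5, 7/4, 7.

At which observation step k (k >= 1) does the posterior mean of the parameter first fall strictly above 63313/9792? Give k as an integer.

obs 1: x=-5 → posterior Inverse-Gamma(19/2, 97/2)
obs 2: x=-7/4 → posterior Inverse-Gamma(10, 2081/32)
obs 3: x=6 → posterior Inverse-Gamma(21/2, 2145/32)
obs 4: x=7 → posterior Inverse-Gamma(11, 2289/32)
obs 5: x=2 → posterior Inverse-Gamma(23/2, 2353/32)
obs 6: x=-3 → posterior Inverse-Gamma(12, 3137/32)
obs 7: x=-5/4 → posterior Inverse-Gamma(25/2, 1789/16)
obs 8: x=-5 → posterior Inverse-Gamma(13, 2437/16)
obs 9: x=7/4 → posterior Inverse-Gamma(27/2, 4955/32)
obs 10: x=7 → posterior Inverse-Gamma(14, 5099/32)

k = 2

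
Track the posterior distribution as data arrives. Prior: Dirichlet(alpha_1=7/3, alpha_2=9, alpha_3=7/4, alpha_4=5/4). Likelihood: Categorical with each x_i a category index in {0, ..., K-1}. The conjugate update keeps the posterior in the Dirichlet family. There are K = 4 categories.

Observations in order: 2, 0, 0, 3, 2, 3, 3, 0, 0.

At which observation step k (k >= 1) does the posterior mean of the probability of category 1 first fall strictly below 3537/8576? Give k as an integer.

obs 1: x=2 → posterior Dirichlet(7/3, 9, 11/4, 5/4)
obs 2: x=0 → posterior Dirichlet(10/3, 9, 11/4, 5/4)
obs 3: x=0 → posterior Dirichlet(13/3, 9, 11/4, 5/4)
obs 4: x=3 → posterior Dirichlet(13/3, 9, 11/4, 9/4)
obs 5: x=2 → posterior Dirichlet(13/3, 9, 15/4, 9/4)
obs 6: x=3 → posterior Dirichlet(13/3, 9, 15/4, 13/4)
obs 7: x=3 → posterior Dirichlet(13/3, 9, 15/4, 17/4)
obs 8: x=0 → posterior Dirichlet(16/3, 9, 15/4, 17/4)
obs 9: x=0 → posterior Dirichlet(19/3, 9, 15/4, 17/4)

k = 8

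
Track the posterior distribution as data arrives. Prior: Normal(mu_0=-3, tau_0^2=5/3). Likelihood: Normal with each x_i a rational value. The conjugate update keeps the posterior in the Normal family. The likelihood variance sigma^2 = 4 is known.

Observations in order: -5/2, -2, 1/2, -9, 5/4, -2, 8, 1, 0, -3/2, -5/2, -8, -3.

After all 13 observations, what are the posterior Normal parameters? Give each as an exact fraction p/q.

obs 1: x=-5/2 → posterior Normal(-97/34, 20/17)
obs 2: x=-2 → posterior Normal(-117/44, 10/11)
obs 3: x=1/2 → posterior Normal(-56/27, 20/27)
obs 4: x=-9 → posterior Normal(-101/32, 5/8)
obs 5: x=5/4 → posterior Normal(-379/148, 20/37)
obs 6: x=-2 → posterior Normal(-419/168, 10/21)
obs 7: x=8 → posterior Normal(-259/188, 20/47)
obs 8: x=1 → posterior Normal(-239/208, 5/13)
obs 9: x=0 → posterior Normal(-239/228, 20/57)
obs 10: x=-3/2 → posterior Normal(-269/248, 10/31)
obs 11: x=-5/2 → posterior Normal(-319/268, 20/67)
obs 12: x=-8 → posterior Normal(-479/288, 5/18)
obs 13: x=-3 → posterior Normal(-7/4, 20/77)

mu_0=-7/4, tau_0^2=20/77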